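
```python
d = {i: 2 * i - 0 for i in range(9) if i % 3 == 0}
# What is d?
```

{0: 0, 3: 6, 6: 12}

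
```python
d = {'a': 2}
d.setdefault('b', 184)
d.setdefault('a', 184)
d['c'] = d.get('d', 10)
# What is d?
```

After line 1: d = {'a': 2}
After line 2 (setdefault adds 'b'=184): d = {'a': 2, 'b': 184}
After line 3 (setdefault 'a' no-op, already exists): d = {'a': 2, 'b': 184}
After line 4 (get('d', 10) returns default since 'd' not in d): d = {'a': 2, 'b': 184, 'c': 10}

{'a': 2, 'b': 184, 'c': 10}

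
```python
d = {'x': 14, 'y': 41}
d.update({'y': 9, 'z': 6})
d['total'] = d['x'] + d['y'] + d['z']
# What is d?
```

After line 1: d = {'x': 14, 'y': 41}
After line 2 (y overwritten, z added): d = {'x': 14, 'y': 9, 'z': 6}
After line 3 (total = 14 + 9 + 6 = 29): d = {'x': 14, 'y': 9, 'z': 6, 'total': 29}

{'x': 14, 'y': 9, 'z': 6, 'total': 29}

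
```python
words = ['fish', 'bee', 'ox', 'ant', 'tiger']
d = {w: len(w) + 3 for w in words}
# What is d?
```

{'fish': 7, 'bee': 6, 'ox': 5, 'ant': 6, 'tiger': 8}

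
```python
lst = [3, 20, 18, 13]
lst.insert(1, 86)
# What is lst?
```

[3, 86, 20, 18, 13]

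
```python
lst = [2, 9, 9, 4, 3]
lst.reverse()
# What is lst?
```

[3, 4, 9, 9, 2]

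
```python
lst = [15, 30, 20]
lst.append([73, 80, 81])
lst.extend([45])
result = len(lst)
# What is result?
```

After line 1: lst = [15, 30, 20]
After line 2 (append adds [73, 80, 81] as single element): lst = [15, 30, 20, [73, 80, 81]]
After line 3 (extend unpacks [45], adds 45): lst = [15, 30, 20, [73, 80, 81], 45]
After line 4: result = len(lst) = 5

5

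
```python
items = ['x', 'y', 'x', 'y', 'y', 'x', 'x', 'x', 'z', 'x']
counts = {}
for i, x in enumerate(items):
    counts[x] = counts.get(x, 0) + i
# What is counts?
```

Initial: counts = {}, items = ['x', 'y', 'x', 'y', 'y', 'x', 'x', 'x', 'z', 'x']
i=0, x='x': counts = {'x': 0}
i=1, x='y': counts = {'x': 0, 'y': 1}
i=2, x='x': counts = {'x': 2, 'y': 1}
i=3, x='y': counts = {'x': 2, 'y': 4}
i=4, x='y': counts = {'x': 2, 'y': 8}
i=5, x='x': counts = {'x': 7, 'y': 8}
i=6, x='x': counts = {'x': 13, 'y': 8}
i=7, x='x': counts = {'x': 20, 'y': 8}
i=8, x='z': counts = {'x': 20, 'y': 8, 'z': 8}
i=9, x='x': counts = {'x': 29, 'y': 8, 'z': 8}

{'x': 29, 'y': 8, 'z': 8}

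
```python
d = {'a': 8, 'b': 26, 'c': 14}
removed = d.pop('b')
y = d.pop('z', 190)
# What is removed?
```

After line 1: d = {'a': 8, 'b': 26, 'c': 14}
After line 2 (pop 'b' returns 26): d = {'a': 8, 'c': 14}, removed = 26
After line 3 (pop 'z' missing, returns default 190): d = {'a': 8, 'c': 14}, y = 190

26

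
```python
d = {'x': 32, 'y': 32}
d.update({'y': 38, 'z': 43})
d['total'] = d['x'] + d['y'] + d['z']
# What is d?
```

After line 1: d = {'x': 32, 'y': 32}
After line 2 (y overwritten, z added): d = {'x': 32, 'y': 38, 'z': 43}
After line 3 (total = 32 + 38 + 43 = 113): d = {'x': 32, 'y': 38, 'z': 43, 'total': 113}

{'x': 32, 'y': 38, 'z': 43, 'total': 113}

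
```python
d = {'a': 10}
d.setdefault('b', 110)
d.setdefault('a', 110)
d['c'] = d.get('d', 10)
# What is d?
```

After line 1: d = {'a': 10}
After line 2 (setdefault adds 'b'=110): d = {'a': 10, 'b': 110}
After line 3 (setdefault 'a' no-op, already exists): d = {'a': 10, 'b': 110}
After line 4 (get('d', 10) returns default since 'd' not in d): d = {'a': 10, 'b': 110, 'c': 10}

{'a': 10, 'b': 110, 'c': 10}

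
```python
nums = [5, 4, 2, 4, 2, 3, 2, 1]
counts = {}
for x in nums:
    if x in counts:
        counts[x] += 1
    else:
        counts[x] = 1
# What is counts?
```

Initial: counts = {}, nums = [5, 4, 2, 4, 2, 3, 2, 1]
See 5: counts = {5: 1}
See 4: counts = {5: 1, 4: 1}
See 2: counts = {5: 1, 4: 1, 2: 1}
See 4: counts = {5: 1, 4: 2, 2: 1}
See 2: counts = {5: 1, 4: 2, 2: 2}
See 3: counts = {5: 1, 4: 2, 2: 2, 3: 1}
See 2: counts = {5: 1, 4: 2, 2: 3, 3: 1}
See 1: counts = {5: 1, 4: 2, 2: 3, 3: 1, 1: 1}

{5: 1, 4: 2, 2: 3, 3: 1, 1: 1}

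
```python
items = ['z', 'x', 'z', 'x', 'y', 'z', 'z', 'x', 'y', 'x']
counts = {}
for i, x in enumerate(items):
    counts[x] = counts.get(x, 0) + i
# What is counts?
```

Initial: counts = {}, items = ['z', 'x', 'z', 'x', 'y', 'z', 'z', 'x', 'y', 'x']
i=0, x='z': counts = {'z': 0}
i=1, x='x': counts = {'z': 0, 'x': 1}
i=2, x='z': counts = {'z': 2, 'x': 1}
i=3, x='x': counts = {'z': 2, 'x': 4}
i=4, x='y': counts = {'z': 2, 'x': 4, 'y': 4}
i=5, x='z': counts = {'z': 7, 'x': 4, 'y': 4}
i=6, x='z': counts = {'z': 13, 'x': 4, 'y': 4}
i=7, x='x': counts = {'z': 13, 'x': 11, 'y': 4}
i=8, x='y': counts = {'z': 13, 'x': 11, 'y': 12}
i=9, x='x': counts = {'z': 13, 'x': 20, 'y': 12}

{'z': 13, 'x': 20, 'y': 12}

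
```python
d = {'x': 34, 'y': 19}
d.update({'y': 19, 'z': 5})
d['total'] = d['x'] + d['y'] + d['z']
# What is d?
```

After line 1: d = {'x': 34, 'y': 19}
After line 2 (y overwritten, z added): d = {'x': 34, 'y': 19, 'z': 5}
After line 3 (total = 34 + 19 + 5 = 58): d = {'x': 34, 'y': 19, 'z': 5, 'total': 58}

{'x': 34, 'y': 19, 'z': 5, 'total': 58}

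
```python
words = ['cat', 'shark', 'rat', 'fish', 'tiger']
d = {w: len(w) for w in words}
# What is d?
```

{'cat': 3, 'shark': 5, 'rat': 3, 'fish': 4, 'tiger': 5}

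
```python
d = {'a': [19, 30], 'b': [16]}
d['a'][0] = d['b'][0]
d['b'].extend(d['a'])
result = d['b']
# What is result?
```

After line 1: d = {'a': [19, 30], 'b': [16]}
After line 2 (a[0] = b[0] = 16): d = {'a': [16, 30], 'b': [16]}
After line 3 (b.extend(a) appends [16, 30]): d = {'a': [16, 30], 'b': [16, 16, 30]}
After line 4: result = d['b'] = [16, 16, 30]

[16, 16, 30]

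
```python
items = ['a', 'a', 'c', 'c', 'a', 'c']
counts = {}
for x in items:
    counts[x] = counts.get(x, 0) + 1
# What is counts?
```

Initial: counts = {}, items = ['a', 'a', 'c', 'c', 'a', 'c']
See 'a': counts = {'a': 1}
See 'a': counts = {'a': 2}
See 'c': counts = {'a': 2, 'c': 1}
See 'c': counts = {'a': 2, 'c': 2}
See 'a': counts = {'a': 3, 'c': 2}
See 'c': counts = {'a': 3, 'c': 3}

{'a': 3, 'c': 3}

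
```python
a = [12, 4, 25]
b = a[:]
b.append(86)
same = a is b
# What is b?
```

After line 1: a = [12, 4, 25]
After line 2 (b = a[:] is a shallow copy, new object): a = [12, 4, 25], b = [12, 4, 25]
After line 3 (append only mutates b): a = [12, 4, 25], b = [12, 4, 25, 86]
After line 4 (same = a is b; different objects -> False): same = False

[12, 4, 25, 86]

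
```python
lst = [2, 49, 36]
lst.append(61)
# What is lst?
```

[2, 49, 36, 61]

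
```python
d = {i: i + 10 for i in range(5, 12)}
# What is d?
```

{5: 15, 6: 16, 7: 17, 8: 18, 9: 19, 10: 20, 11: 21}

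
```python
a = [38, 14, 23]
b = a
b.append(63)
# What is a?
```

After line 1: a = [38, 14, 23]
After line 2 (b = a is an alias, same object): a = [38, 14, 23], b = [38, 14, 23]
After line 3 (b.append mutates the shared list): a = [38, 14, 23, 63], b = [38, 14, 23, 63]

[38, 14, 23, 63]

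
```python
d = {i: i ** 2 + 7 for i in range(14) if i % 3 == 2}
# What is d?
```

{2: 11, 5: 32, 8: 71, 11: 128}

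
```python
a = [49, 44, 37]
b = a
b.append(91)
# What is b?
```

After line 1: a = [49, 44, 37]
After line 2 (b = a is an alias, same object): a = [49, 44, 37], b = [49, 44, 37]
After line 3 (b.append mutates the shared list): a = [49, 44, 37, 91], b = [49, 44, 37, 91]

[49, 44, 37, 91]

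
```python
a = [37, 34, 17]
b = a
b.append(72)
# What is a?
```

After line 1: a = [37, 34, 17]
After line 2 (b = a is an alias, same object): a = [37, 34, 17], b = [37, 34, 17]
After line 3 (b.append mutates the shared list): a = [37, 34, 17, 72], b = [37, 34, 17, 72]

[37, 34, 17, 72]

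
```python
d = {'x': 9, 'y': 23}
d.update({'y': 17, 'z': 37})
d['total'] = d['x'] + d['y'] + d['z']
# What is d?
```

After line 1: d = {'x': 9, 'y': 23}
After line 2 (y overwritten, z added): d = {'x': 9, 'y': 17, 'z': 37}
After line 3 (total = 9 + 17 + 37 = 63): d = {'x': 9, 'y': 17, 'z': 37, 'total': 63}

{'x': 9, 'y': 17, 'z': 37, 'total': 63}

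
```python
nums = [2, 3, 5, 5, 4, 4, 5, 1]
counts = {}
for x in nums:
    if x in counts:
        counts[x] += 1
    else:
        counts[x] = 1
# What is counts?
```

Initial: counts = {}, nums = [2, 3, 5, 5, 4, 4, 5, 1]
See 2: counts = {2: 1}
See 3: counts = {2: 1, 3: 1}
See 5: counts = {2: 1, 3: 1, 5: 1}
See 5: counts = {2: 1, 3: 1, 5: 2}
See 4: counts = {2: 1, 3: 1, 5: 2, 4: 1}
See 4: counts = {2: 1, 3: 1, 5: 2, 4: 2}
See 5: counts = {2: 1, 3: 1, 5: 3, 4: 2}
See 1: counts = {2: 1, 3: 1, 5: 3, 4: 2, 1: 1}

{2: 1, 3: 1, 5: 3, 4: 2, 1: 1}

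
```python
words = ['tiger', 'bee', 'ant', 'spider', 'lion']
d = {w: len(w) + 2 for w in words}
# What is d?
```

{'tiger': 7, 'bee': 5, 'ant': 5, 'spider': 8, 'lion': 6}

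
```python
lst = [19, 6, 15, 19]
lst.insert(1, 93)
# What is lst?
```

[19, 93, 6, 15, 19]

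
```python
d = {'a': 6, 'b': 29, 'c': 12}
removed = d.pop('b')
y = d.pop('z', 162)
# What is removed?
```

After line 1: d = {'a': 6, 'b': 29, 'c': 12}
After line 2 (pop 'b' returns 29): d = {'a': 6, 'c': 12}, removed = 29
After line 3 (pop 'z' missing, returns default 162): d = {'a': 6, 'c': 12}, y = 162

29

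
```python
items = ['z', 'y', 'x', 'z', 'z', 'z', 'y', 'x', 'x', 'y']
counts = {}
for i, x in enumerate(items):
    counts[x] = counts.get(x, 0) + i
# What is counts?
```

Initial: counts = {}, items = ['z', 'y', 'x', 'z', 'z', 'z', 'y', 'x', 'x', 'y']
i=0, x='z': counts = {'z': 0}
i=1, x='y': counts = {'z': 0, 'y': 1}
i=2, x='x': counts = {'z': 0, 'y': 1, 'x': 2}
i=3, x='z': counts = {'z': 3, 'y': 1, 'x': 2}
i=4, x='z': counts = {'z': 7, 'y': 1, 'x': 2}
i=5, x='z': counts = {'z': 12, 'y': 1, 'x': 2}
i=6, x='y': counts = {'z': 12, 'y': 7, 'x': 2}
i=7, x='x': counts = {'z': 12, 'y': 7, 'x': 9}
i=8, x='x': counts = {'z': 12, 'y': 7, 'x': 17}
i=9, x='y': counts = {'z': 12, 'y': 16, 'x': 17}

{'z': 12, 'y': 16, 'x': 17}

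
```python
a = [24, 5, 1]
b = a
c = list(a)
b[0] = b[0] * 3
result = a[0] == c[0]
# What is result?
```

After line 1: a = [24, 5, 1]
After line 2 (b = a, alias): a = [24, 5, 1], b = [24, 5, 1]
After line 3 (c = list(a) is a copy, new object): c = [24, 5, 1]
After line 4 (b[0] = 24 * 3 = 72; mutates shared a/b): a = b = [72, 5, 1], c = [24, 5, 1]
After line 5 (a[0] = 72, c[0] = 24; result = False)

False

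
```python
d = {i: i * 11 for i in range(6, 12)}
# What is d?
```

{6: 66, 7: 77, 8: 88, 9: 99, 10: 110, 11: 121}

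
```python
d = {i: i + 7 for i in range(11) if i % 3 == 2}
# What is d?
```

{2: 9, 5: 12, 8: 15}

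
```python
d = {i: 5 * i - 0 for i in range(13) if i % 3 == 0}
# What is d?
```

{0: 0, 3: 15, 6: 30, 9: 45, 12: 60}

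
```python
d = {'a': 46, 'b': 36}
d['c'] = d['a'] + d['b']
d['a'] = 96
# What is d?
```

After line 1: d = {'a': 46, 'b': 36}
After line 2 (d['c'] = 46 + 36): d = {'a': 46, 'b': 36, 'c': 82}
After line 3: d = {'a': 96, 'b': 36, 'c': 82}

{'a': 96, 'b': 36, 'c': 82}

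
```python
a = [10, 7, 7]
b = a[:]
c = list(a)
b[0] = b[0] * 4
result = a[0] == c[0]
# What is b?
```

After line 1: a = [10, 7, 7]
After line 2 (b = a[:], copy): a = [10, 7, 7], b = [10, 7, 7]
After line 3 (c = list(a) is a copy, new object): c = [10, 7, 7]
After line 4 (b[0] = 10 * 4 = 40; only b mutates (copy)): a = [10, 7, 7], b = [40, 7, 7], c = [10, 7, 7]
After line 5 (a[0] = 10, c[0] = 10; result = True)

[40, 7, 7]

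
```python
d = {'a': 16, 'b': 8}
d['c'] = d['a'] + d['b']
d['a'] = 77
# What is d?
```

After line 1: d = {'a': 16, 'b': 8}
After line 2 (d['c'] = 16 + 8): d = {'a': 16, 'b': 8, 'c': 24}
After line 3: d = {'a': 77, 'b': 8, 'c': 24}

{'a': 77, 'b': 8, 'c': 24}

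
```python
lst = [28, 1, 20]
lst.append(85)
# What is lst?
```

[28, 1, 20, 85]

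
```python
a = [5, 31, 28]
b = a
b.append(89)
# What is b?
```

After line 1: a = [5, 31, 28]
After line 2 (b = a is an alias, same object): a = [5, 31, 28], b = [5, 31, 28]
After line 3 (b.append mutates the shared list): a = [5, 31, 28, 89], b = [5, 31, 28, 89]

[5, 31, 28, 89]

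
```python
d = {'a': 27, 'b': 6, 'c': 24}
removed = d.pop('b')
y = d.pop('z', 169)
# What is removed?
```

After line 1: d = {'a': 27, 'b': 6, 'c': 24}
After line 2 (pop 'b' returns 6): d = {'a': 27, 'c': 24}, removed = 6
After line 3 (pop 'z' missing, returns default 169): d = {'a': 27, 'c': 24}, y = 169

6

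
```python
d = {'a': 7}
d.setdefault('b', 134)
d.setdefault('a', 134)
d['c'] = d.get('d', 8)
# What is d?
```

After line 1: d = {'a': 7}
After line 2 (setdefault adds 'b'=134): d = {'a': 7, 'b': 134}
After line 3 (setdefault 'a' no-op, already exists): d = {'a': 7, 'b': 134}
After line 4 (get('d', 8) returns default since 'd' not in d): d = {'a': 7, 'b': 134, 'c': 8}

{'a': 7, 'b': 134, 'c': 8}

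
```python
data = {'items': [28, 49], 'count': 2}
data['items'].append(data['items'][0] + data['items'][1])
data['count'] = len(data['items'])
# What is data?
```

After line 1: data = {'items': [28, 49], 'count': 2}
After line 2 (append 28 + 49 = 77): data = {'items': [28, 49, 77], 'count': 2}
After line 3 (count = len(items) = 3): data = {'items': [28, 49, 77], 'count': 3}

{'items': [28, 49, 77], 'count': 3}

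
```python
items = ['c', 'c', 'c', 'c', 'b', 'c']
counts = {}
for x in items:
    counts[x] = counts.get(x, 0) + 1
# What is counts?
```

Initial: counts = {}, items = ['c', 'c', 'c', 'c', 'b', 'c']
See 'c': counts = {'c': 1}
See 'c': counts = {'c': 2}
See 'c': counts = {'c': 3}
See 'c': counts = {'c': 4}
See 'b': counts = {'c': 4, 'b': 1}
See 'c': counts = {'c': 5, 'b': 1}

{'c': 5, 'b': 1}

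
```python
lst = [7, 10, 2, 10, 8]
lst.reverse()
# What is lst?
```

[8, 10, 2, 10, 7]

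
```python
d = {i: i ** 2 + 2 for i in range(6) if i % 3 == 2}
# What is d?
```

{2: 6, 5: 27}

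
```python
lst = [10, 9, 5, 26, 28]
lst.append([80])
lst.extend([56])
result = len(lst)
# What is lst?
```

After line 1: lst = [10, 9, 5, 26, 28]
After line 2 (append adds [80] as single element): lst = [10, 9, 5, 26, 28, [80]]
After line 3 (extend unpacks [56], adds 56): lst = [10, 9, 5, 26, 28, [80], 56]
After line 4: result = len(lst) = 7

[10, 9, 5, 26, 28, [80], 56]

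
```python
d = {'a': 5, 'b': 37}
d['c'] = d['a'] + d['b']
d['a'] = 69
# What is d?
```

After line 1: d = {'a': 5, 'b': 37}
After line 2 (d['c'] = 5 + 37): d = {'a': 5, 'b': 37, 'c': 42}
After line 3: d = {'a': 69, 'b': 37, 'c': 42}

{'a': 69, 'b': 37, 'c': 42}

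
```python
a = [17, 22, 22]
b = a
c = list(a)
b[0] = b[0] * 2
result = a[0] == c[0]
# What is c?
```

After line 1: a = [17, 22, 22]
After line 2 (b = a, alias): a = [17, 22, 22], b = [17, 22, 22]
After line 3 (c = list(a) is a copy, new object): c = [17, 22, 22]
After line 4 (b[0] = 17 * 2 = 34; mutates shared a/b): a = b = [34, 22, 22], c = [17, 22, 22]
After line 5 (a[0] = 34, c[0] = 17; result = False)

[17, 22, 22]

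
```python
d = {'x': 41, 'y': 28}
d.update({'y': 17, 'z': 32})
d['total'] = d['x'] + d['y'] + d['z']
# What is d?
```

After line 1: d = {'x': 41, 'y': 28}
After line 2 (y overwritten, z added): d = {'x': 41, 'y': 17, 'z': 32}
After line 3 (total = 41 + 17 + 32 = 90): d = {'x': 41, 'y': 17, 'z': 32, 'total': 90}

{'x': 41, 'y': 17, 'z': 32, 'total': 90}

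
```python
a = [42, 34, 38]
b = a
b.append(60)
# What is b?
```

After line 1: a = [42, 34, 38]
After line 2 (b = a is an alias, same object): a = [42, 34, 38], b = [42, 34, 38]
After line 3 (b.append mutates the shared list): a = [42, 34, 38, 60], b = [42, 34, 38, 60]

[42, 34, 38, 60]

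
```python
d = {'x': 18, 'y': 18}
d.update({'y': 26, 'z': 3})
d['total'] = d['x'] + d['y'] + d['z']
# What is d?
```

After line 1: d = {'x': 18, 'y': 18}
After line 2 (y overwritten, z added): d = {'x': 18, 'y': 26, 'z': 3}
After line 3 (total = 18 + 26 + 3 = 47): d = {'x': 18, 'y': 26, 'z': 3, 'total': 47}

{'x': 18, 'y': 26, 'z': 3, 'total': 47}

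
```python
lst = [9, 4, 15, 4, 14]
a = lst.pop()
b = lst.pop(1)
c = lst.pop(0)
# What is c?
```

After line 1: lst = [9, 4, 15, 4, 14]
After line 2 (pop() -> a = 14): lst = [9, 4, 15, 4]
After line 3 (pop(1) -> b = 4): lst = [9, 15, 4]
After line 4 (pop(0) -> c = 9): lst = [15, 4]

9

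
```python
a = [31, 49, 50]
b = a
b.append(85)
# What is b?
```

After line 1: a = [31, 49, 50]
After line 2 (b = a is an alias, same object): a = [31, 49, 50], b = [31, 49, 50]
After line 3 (b.append mutates the shared list): a = [31, 49, 50, 85], b = [31, 49, 50, 85]

[31, 49, 50, 85]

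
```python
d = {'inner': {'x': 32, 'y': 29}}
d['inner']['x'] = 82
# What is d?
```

After line 1: d = {'inner': {'x': 32, 'y': 29}}
After line 2 (inner x overwritten): d = {'inner': {'x': 82, 'y': 29}}

{'inner': {'x': 82, 'y': 29}}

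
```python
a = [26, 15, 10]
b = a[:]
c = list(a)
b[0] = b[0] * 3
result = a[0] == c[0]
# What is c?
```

After line 1: a = [26, 15, 10]
After line 2 (b = a[:], copy): a = [26, 15, 10], b = [26, 15, 10]
After line 3 (c = list(a) is a copy, new object): c = [26, 15, 10]
After line 4 (b[0] = 26 * 3 = 78; only b mutates (copy)): a = [26, 15, 10], b = [78, 15, 10], c = [26, 15, 10]
After line 5 (a[0] = 26, c[0] = 26; result = True)

[26, 15, 10]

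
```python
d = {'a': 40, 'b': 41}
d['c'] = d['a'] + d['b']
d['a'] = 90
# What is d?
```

After line 1: d = {'a': 40, 'b': 41}
After line 2 (d['c'] = 40 + 41): d = {'a': 40, 'b': 41, 'c': 81}
After line 3: d = {'a': 90, 'b': 41, 'c': 81}

{'a': 90, 'b': 41, 'c': 81}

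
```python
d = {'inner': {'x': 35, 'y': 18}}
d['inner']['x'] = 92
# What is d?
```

After line 1: d = {'inner': {'x': 35, 'y': 18}}
After line 2 (inner x overwritten): d = {'inner': {'x': 92, 'y': 18}}

{'inner': {'x': 92, 'y': 18}}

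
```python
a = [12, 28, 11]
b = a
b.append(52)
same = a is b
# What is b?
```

After line 1: a = [12, 28, 11]
After line 2 (b = a is an alias, same object): a = [12, 28, 11], b = [12, 28, 11]
After line 3 (b.append mutates the shared list): a = [12, 28, 11, 52], b = [12, 28, 11, 52]
After line 4 (same = a is b; same object -> True): same = True

[12, 28, 11, 52]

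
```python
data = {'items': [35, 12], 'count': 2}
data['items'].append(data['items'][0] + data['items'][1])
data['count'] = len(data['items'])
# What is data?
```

After line 1: data = {'items': [35, 12], 'count': 2}
After line 2 (append 35 + 12 = 47): data = {'items': [35, 12, 47], 'count': 2}
After line 3 (count = len(items) = 3): data = {'items': [35, 12, 47], 'count': 3}

{'items': [35, 12, 47], 'count': 3}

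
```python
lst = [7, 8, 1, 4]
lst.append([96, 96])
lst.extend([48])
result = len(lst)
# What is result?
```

After line 1: lst = [7, 8, 1, 4]
After line 2 (append adds [96, 96] as single element): lst = [7, 8, 1, 4, [96, 96]]
After line 3 (extend unpacks [48], adds 48): lst = [7, 8, 1, 4, [96, 96], 48]
After line 4: result = len(lst) = 6

6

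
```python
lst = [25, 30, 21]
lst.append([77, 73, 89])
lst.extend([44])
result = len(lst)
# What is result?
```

After line 1: lst = [25, 30, 21]
After line 2 (append adds [77, 73, 89] as single element): lst = [25, 30, 21, [77, 73, 89]]
After line 3 (extend unpacks [44], adds 44): lst = [25, 30, 21, [77, 73, 89], 44]
After line 4: result = len(lst) = 5

5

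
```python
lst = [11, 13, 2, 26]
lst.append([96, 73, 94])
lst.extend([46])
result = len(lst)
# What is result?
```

After line 1: lst = [11, 13, 2, 26]
After line 2 (append adds [96, 73, 94] as single element): lst = [11, 13, 2, 26, [96, 73, 94]]
After line 3 (extend unpacks [46], adds 46): lst = [11, 13, 2, 26, [96, 73, 94], 46]
After line 4: result = len(lst) = 6

6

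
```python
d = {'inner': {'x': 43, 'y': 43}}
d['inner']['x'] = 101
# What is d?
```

After line 1: d = {'inner': {'x': 43, 'y': 43}}
After line 2 (inner x overwritten): d = {'inner': {'x': 101, 'y': 43}}

{'inner': {'x': 101, 'y': 43}}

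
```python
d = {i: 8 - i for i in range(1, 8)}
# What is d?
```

{1: 7, 2: 6, 3: 5, 4: 4, 5: 3, 6: 2, 7: 1}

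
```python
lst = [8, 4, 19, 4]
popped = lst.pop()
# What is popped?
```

4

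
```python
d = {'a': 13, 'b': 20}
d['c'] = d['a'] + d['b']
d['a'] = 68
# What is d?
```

After line 1: d = {'a': 13, 'b': 20}
After line 2 (d['c'] = 13 + 20): d = {'a': 13, 'b': 20, 'c': 33}
After line 3: d = {'a': 68, 'b': 20, 'c': 33}

{'a': 68, 'b': 20, 'c': 33}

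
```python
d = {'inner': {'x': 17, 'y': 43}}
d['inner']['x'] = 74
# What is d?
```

After line 1: d = {'inner': {'x': 17, 'y': 43}}
After line 2 (inner x overwritten): d = {'inner': {'x': 74, 'y': 43}}

{'inner': {'x': 74, 'y': 43}}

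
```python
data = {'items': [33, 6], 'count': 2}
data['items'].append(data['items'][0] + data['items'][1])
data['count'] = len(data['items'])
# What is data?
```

After line 1: data = {'items': [33, 6], 'count': 2}
After line 2 (append 33 + 6 = 39): data = {'items': [33, 6, 39], 'count': 2}
After line 3 (count = len(items) = 3): data = {'items': [33, 6, 39], 'count': 3}

{'items': [33, 6, 39], 'count': 3}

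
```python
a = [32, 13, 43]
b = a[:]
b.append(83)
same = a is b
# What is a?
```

After line 1: a = [32, 13, 43]
After line 2 (b = a[:] is a shallow copy, new object): a = [32, 13, 43], b = [32, 13, 43]
After line 3 (append only mutates b): a = [32, 13, 43], b = [32, 13, 43, 83]
After line 4 (same = a is b; different objects -> False): same = False

[32, 13, 43]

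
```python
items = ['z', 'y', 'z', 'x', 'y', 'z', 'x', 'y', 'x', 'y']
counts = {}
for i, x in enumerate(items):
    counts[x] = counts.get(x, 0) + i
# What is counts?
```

Initial: counts = {}, items = ['z', 'y', 'z', 'x', 'y', 'z', 'x', 'y', 'x', 'y']
i=0, x='z': counts = {'z': 0}
i=1, x='y': counts = {'z': 0, 'y': 1}
i=2, x='z': counts = {'z': 2, 'y': 1}
i=3, x='x': counts = {'z': 2, 'y': 1, 'x': 3}
i=4, x='y': counts = {'z': 2, 'y': 5, 'x': 3}
i=5, x='z': counts = {'z': 7, 'y': 5, 'x': 3}
i=6, x='x': counts = {'z': 7, 'y': 5, 'x': 9}
i=7, x='y': counts = {'z': 7, 'y': 12, 'x': 9}
i=8, x='x': counts = {'z': 7, 'y': 12, 'x': 17}
i=9, x='y': counts = {'z': 7, 'y': 21, 'x': 17}

{'z': 7, 'y': 21, 'x': 17}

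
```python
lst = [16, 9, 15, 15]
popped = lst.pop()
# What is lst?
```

[16, 9, 15]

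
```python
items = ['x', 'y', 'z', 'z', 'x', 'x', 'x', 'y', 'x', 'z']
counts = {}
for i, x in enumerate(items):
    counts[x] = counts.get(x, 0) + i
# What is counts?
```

Initial: counts = {}, items = ['x', 'y', 'z', 'z', 'x', 'x', 'x', 'y', 'x', 'z']
i=0, x='x': counts = {'x': 0}
i=1, x='y': counts = {'x': 0, 'y': 1}
i=2, x='z': counts = {'x': 0, 'y': 1, 'z': 2}
i=3, x='z': counts = {'x': 0, 'y': 1, 'z': 5}
i=4, x='x': counts = {'x': 4, 'y': 1, 'z': 5}
i=5, x='x': counts = {'x': 9, 'y': 1, 'z': 5}
i=6, x='x': counts = {'x': 15, 'y': 1, 'z': 5}
i=7, x='y': counts = {'x': 15, 'y': 8, 'z': 5}
i=8, x='x': counts = {'x': 23, 'y': 8, 'z': 5}
i=9, x='z': counts = {'x': 23, 'y': 8, 'z': 14}

{'x': 23, 'y': 8, 'z': 14}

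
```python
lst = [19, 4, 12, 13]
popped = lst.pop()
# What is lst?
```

[19, 4, 12]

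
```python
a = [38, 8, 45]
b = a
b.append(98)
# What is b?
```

After line 1: a = [38, 8, 45]
After line 2 (b = a is an alias, same object): a = [38, 8, 45], b = [38, 8, 45]
After line 3 (b.append mutates the shared list): a = [38, 8, 45, 98], b = [38, 8, 45, 98]

[38, 8, 45, 98]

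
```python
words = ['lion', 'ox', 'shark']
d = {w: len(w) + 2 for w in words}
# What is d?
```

{'lion': 6, 'ox': 4, 'shark': 7}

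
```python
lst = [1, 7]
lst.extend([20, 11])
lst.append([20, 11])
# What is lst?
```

After line 1: lst = [1, 7]
After line 2 (extend unpacks [20, 11]): lst = [1, 7, 20, 11]
After line 3 (append adds [20, 11] as single element): lst = [1, 7, 20, 11, [20, 11]]

[1, 7, 20, 11, [20, 11]]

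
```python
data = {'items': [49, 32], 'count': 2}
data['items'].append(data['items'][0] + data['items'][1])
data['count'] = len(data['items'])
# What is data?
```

After line 1: data = {'items': [49, 32], 'count': 2}
After line 2 (append 49 + 32 = 81): data = {'items': [49, 32, 81], 'count': 2}
After line 3 (count = len(items) = 3): data = {'items': [49, 32, 81], 'count': 3}

{'items': [49, 32, 81], 'count': 3}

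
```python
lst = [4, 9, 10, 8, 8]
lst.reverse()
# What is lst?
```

[8, 8, 10, 9, 4]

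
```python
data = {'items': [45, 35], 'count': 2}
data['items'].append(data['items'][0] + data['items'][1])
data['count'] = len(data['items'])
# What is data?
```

After line 1: data = {'items': [45, 35], 'count': 2}
After line 2 (append 45 + 35 = 80): data = {'items': [45, 35, 80], 'count': 2}
After line 3 (count = len(items) = 3): data = {'items': [45, 35, 80], 'count': 3}

{'items': [45, 35, 80], 'count': 3}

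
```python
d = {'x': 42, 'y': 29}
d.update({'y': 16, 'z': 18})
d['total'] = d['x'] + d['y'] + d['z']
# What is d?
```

After line 1: d = {'x': 42, 'y': 29}
After line 2 (y overwritten, z added): d = {'x': 42, 'y': 16, 'z': 18}
After line 3 (total = 42 + 16 + 18 = 76): d = {'x': 42, 'y': 16, 'z': 18, 'total': 76}

{'x': 42, 'y': 16, 'z': 18, 'total': 76}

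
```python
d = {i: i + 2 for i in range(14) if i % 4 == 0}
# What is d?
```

{0: 2, 4: 6, 8: 10, 12: 14}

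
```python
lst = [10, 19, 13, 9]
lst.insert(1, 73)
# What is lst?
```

[10, 73, 19, 13, 9]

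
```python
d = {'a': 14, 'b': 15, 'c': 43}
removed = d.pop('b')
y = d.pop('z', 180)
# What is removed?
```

After line 1: d = {'a': 14, 'b': 15, 'c': 43}
After line 2 (pop 'b' returns 15): d = {'a': 14, 'c': 43}, removed = 15
After line 3 (pop 'z' missing, returns default 180): d = {'a': 14, 'c': 43}, y = 180

15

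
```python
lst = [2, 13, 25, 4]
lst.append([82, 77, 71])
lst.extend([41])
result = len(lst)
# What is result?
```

After line 1: lst = [2, 13, 25, 4]
After line 2 (append adds [82, 77, 71] as single element): lst = [2, 13, 25, 4, [82, 77, 71]]
After line 3 (extend unpacks [41], adds 41): lst = [2, 13, 25, 4, [82, 77, 71], 41]
After line 4: result = len(lst) = 6

6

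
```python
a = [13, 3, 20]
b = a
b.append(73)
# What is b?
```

After line 1: a = [13, 3, 20]
After line 2 (b = a is an alias, same object): a = [13, 3, 20], b = [13, 3, 20]
After line 3 (b.append mutates the shared list): a = [13, 3, 20, 73], b = [13, 3, 20, 73]

[13, 3, 20, 73]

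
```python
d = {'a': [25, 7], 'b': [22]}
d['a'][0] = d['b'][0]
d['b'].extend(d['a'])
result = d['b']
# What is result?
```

After line 1: d = {'a': [25, 7], 'b': [22]}
After line 2 (a[0] = b[0] = 22): d = {'a': [22, 7], 'b': [22]}
After line 3 (b.extend(a) appends [22, 7]): d = {'a': [22, 7], 'b': [22, 22, 7]}
After line 4: result = d['b'] = [22, 22, 7]

[22, 22, 7]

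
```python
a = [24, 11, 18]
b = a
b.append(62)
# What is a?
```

After line 1: a = [24, 11, 18]
After line 2 (b = a is an alias, same object): a = [24, 11, 18], b = [24, 11, 18]
After line 3 (b.append mutates the shared list): a = [24, 11, 18, 62], b = [24, 11, 18, 62]

[24, 11, 18, 62]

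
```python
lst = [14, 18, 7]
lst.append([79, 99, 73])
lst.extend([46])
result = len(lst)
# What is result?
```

After line 1: lst = [14, 18, 7]
After line 2 (append adds [79, 99, 73] as single element): lst = [14, 18, 7, [79, 99, 73]]
After line 3 (extend unpacks [46], adds 46): lst = [14, 18, 7, [79, 99, 73], 46]
After line 4: result = len(lst) = 5

5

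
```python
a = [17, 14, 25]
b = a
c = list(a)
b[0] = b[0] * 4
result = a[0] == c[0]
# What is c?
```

After line 1: a = [17, 14, 25]
After line 2 (b = a, alias): a = [17, 14, 25], b = [17, 14, 25]
After line 3 (c = list(a) is a copy, new object): c = [17, 14, 25]
After line 4 (b[0] = 17 * 4 = 68; mutates shared a/b): a = b = [68, 14, 25], c = [17, 14, 25]
After line 5 (a[0] = 68, c[0] = 17; result = False)

[17, 14, 25]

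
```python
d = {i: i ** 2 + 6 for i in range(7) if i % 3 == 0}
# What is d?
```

{0: 6, 3: 15, 6: 42}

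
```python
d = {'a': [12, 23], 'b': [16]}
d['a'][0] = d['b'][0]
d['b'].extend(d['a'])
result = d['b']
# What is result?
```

After line 1: d = {'a': [12, 23], 'b': [16]}
After line 2 (a[0] = b[0] = 16): d = {'a': [16, 23], 'b': [16]}
After line 3 (b.extend(a) appends [16, 23]): d = {'a': [16, 23], 'b': [16, 16, 23]}
After line 4: result = d['b'] = [16, 16, 23]

[16, 16, 23]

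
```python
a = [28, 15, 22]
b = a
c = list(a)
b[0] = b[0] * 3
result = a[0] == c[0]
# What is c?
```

After line 1: a = [28, 15, 22]
After line 2 (b = a, alias): a = [28, 15, 22], b = [28, 15, 22]
After line 3 (c = list(a) is a copy, new object): c = [28, 15, 22]
After line 4 (b[0] = 28 * 3 = 84; mutates shared a/b): a = b = [84, 15, 22], c = [28, 15, 22]
After line 5 (a[0] = 84, c[0] = 28; result = False)

[28, 15, 22]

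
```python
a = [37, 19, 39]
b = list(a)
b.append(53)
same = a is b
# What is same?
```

After line 1: a = [37, 19, 39]
After line 2 (b = list(a) is a shallow copy, new object): a = [37, 19, 39], b = [37, 19, 39]
After line 3 (append only mutates b): a = [37, 19, 39], b = [37, 19, 39, 53]
After line 4 (same = a is b; different objects -> False): same = False

False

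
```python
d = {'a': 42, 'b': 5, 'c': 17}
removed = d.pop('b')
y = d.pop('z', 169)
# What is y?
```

After line 1: d = {'a': 42, 'b': 5, 'c': 17}
After line 2 (pop 'b' returns 5): d = {'a': 42, 'c': 17}, removed = 5
After line 3 (pop 'z' missing, returns default 169): d = {'a': 42, 'c': 17}, y = 169

169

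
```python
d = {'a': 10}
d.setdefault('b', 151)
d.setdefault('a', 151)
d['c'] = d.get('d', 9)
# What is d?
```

After line 1: d = {'a': 10}
After line 2 (setdefault adds 'b'=151): d = {'a': 10, 'b': 151}
After line 3 (setdefault 'a' no-op, already exists): d = {'a': 10, 'b': 151}
After line 4 (get('d', 9) returns default since 'd' not in d): d = {'a': 10, 'b': 151, 'c': 9}

{'a': 10, 'b': 151, 'c': 9}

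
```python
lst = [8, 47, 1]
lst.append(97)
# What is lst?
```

[8, 47, 1, 97]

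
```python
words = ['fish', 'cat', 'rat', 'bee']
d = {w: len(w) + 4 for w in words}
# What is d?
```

{'fish': 8, 'cat': 7, 'rat': 7, 'bee': 7}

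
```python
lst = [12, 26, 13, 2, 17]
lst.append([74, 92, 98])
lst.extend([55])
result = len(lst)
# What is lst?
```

After line 1: lst = [12, 26, 13, 2, 17]
After line 2 (append adds [74, 92, 98] as single element): lst = [12, 26, 13, 2, 17, [74, 92, 98]]
After line 3 (extend unpacks [55], adds 55): lst = [12, 26, 13, 2, 17, [74, 92, 98], 55]
After line 4: result = len(lst) = 7

[12, 26, 13, 2, 17, [74, 92, 98], 55]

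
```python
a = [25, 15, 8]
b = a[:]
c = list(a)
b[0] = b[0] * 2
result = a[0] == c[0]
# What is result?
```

After line 1: a = [25, 15, 8]
After line 2 (b = a[:], copy): a = [25, 15, 8], b = [25, 15, 8]
After line 3 (c = list(a) is a copy, new object): c = [25, 15, 8]
After line 4 (b[0] = 25 * 2 = 50; only b mutates (copy)): a = [25, 15, 8], b = [50, 15, 8], c = [25, 15, 8]
After line 5 (a[0] = 25, c[0] = 25; result = True)

True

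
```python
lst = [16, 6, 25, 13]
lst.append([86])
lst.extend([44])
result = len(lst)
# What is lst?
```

After line 1: lst = [16, 6, 25, 13]
After line 2 (append adds [86] as single element): lst = [16, 6, 25, 13, [86]]
After line 3 (extend unpacks [44], adds 44): lst = [16, 6, 25, 13, [86], 44]
After line 4: result = len(lst) = 6

[16, 6, 25, 13, [86], 44]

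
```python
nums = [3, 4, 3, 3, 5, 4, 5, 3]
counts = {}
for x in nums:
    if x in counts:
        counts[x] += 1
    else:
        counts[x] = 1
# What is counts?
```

Initial: counts = {}, nums = [3, 4, 3, 3, 5, 4, 5, 3]
See 3: counts = {3: 1}
See 4: counts = {3: 1, 4: 1}
See 3: counts = {3: 2, 4: 1}
See 3: counts = {3: 3, 4: 1}
See 5: counts = {3: 3, 4: 1, 5: 1}
See 4: counts = {3: 3, 4: 2, 5: 1}
See 5: counts = {3: 3, 4: 2, 5: 2}
See 3: counts = {3: 4, 4: 2, 5: 2}

{3: 4, 4: 2, 5: 2}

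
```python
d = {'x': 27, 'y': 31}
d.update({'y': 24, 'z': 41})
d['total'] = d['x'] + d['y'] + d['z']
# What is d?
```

After line 1: d = {'x': 27, 'y': 31}
After line 2 (y overwritten, z added): d = {'x': 27, 'y': 24, 'z': 41}
After line 3 (total = 27 + 24 + 41 = 92): d = {'x': 27, 'y': 24, 'z': 41, 'total': 92}

{'x': 27, 'y': 24, 'z': 41, 'total': 92}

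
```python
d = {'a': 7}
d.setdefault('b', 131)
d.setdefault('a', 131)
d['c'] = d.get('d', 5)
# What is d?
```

After line 1: d = {'a': 7}
After line 2 (setdefault adds 'b'=131): d = {'a': 7, 'b': 131}
After line 3 (setdefault 'a' no-op, already exists): d = {'a': 7, 'b': 131}
After line 4 (get('d', 5) returns default since 'd' not in d): d = {'a': 7, 'b': 131, 'c': 5}

{'a': 7, 'b': 131, 'c': 5}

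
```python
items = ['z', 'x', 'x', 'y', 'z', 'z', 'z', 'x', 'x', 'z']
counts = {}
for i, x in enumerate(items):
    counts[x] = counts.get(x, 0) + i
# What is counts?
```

Initial: counts = {}, items = ['z', 'x', 'x', 'y', 'z', 'z', 'z', 'x', 'x', 'z']
i=0, x='z': counts = {'z': 0}
i=1, x='x': counts = {'z': 0, 'x': 1}
i=2, x='x': counts = {'z': 0, 'x': 3}
i=3, x='y': counts = {'z': 0, 'x': 3, 'y': 3}
i=4, x='z': counts = {'z': 4, 'x': 3, 'y': 3}
i=5, x='z': counts = {'z': 9, 'x': 3, 'y': 3}
i=6, x='z': counts = {'z': 15, 'x': 3, 'y': 3}
i=7, x='x': counts = {'z': 15, 'x': 10, 'y': 3}
i=8, x='x': counts = {'z': 15, 'x': 18, 'y': 3}
i=9, x='z': counts = {'z': 24, 'x': 18, 'y': 3}

{'z': 24, 'x': 18, 'y': 3}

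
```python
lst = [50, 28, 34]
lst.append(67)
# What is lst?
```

[50, 28, 34, 67]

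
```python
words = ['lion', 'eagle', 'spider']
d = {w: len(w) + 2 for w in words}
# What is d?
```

{'lion': 6, 'eagle': 7, 'spider': 8}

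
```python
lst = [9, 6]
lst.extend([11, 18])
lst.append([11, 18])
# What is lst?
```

After line 1: lst = [9, 6]
After line 2 (extend unpacks [11, 18]): lst = [9, 6, 11, 18]
After line 3 (append adds [11, 18] as single element): lst = [9, 6, 11, 18, [11, 18]]

[9, 6, 11, 18, [11, 18]]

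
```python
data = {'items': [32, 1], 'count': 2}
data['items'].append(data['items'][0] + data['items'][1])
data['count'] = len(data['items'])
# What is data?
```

After line 1: data = {'items': [32, 1], 'count': 2}
After line 2 (append 32 + 1 = 33): data = {'items': [32, 1, 33], 'count': 2}
After line 3 (count = len(items) = 3): data = {'items': [32, 1, 33], 'count': 3}

{'items': [32, 1, 33], 'count': 3}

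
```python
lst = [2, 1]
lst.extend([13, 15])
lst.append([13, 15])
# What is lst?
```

After line 1: lst = [2, 1]
After line 2 (extend unpacks [13, 15]): lst = [2, 1, 13, 15]
After line 3 (append adds [13, 15] as single element): lst = [2, 1, 13, 15, [13, 15]]

[2, 1, 13, 15, [13, 15]]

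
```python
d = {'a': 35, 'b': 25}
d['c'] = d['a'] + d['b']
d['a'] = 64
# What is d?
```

After line 1: d = {'a': 35, 'b': 25}
After line 2 (d['c'] = 35 + 25): d = {'a': 35, 'b': 25, 'c': 60}
After line 3: d = {'a': 64, 'b': 25, 'c': 60}

{'a': 64, 'b': 25, 'c': 60}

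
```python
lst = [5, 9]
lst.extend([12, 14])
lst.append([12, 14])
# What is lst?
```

After line 1: lst = [5, 9]
After line 2 (extend unpacks [12, 14]): lst = [5, 9, 12, 14]
After line 3 (append adds [12, 14] as single element): lst = [5, 9, 12, 14, [12, 14]]

[5, 9, 12, 14, [12, 14]]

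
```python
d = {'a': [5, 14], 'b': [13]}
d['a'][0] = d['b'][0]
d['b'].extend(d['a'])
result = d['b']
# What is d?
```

After line 1: d = {'a': [5, 14], 'b': [13]}
After line 2 (a[0] = b[0] = 13): d = {'a': [13, 14], 'b': [13]}
After line 3 (b.extend(a) appends [13, 14]): d = {'a': [13, 14], 'b': [13, 13, 14]}
After line 4: result = d['b'] = [13, 13, 14]

{'a': [13, 14], 'b': [13, 13, 14]}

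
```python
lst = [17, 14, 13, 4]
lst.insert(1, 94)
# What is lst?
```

[17, 94, 14, 13, 4]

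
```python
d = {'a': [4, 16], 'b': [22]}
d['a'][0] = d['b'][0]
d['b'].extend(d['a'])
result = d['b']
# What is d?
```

After line 1: d = {'a': [4, 16], 'b': [22]}
After line 2 (a[0] = b[0] = 22): d = {'a': [22, 16], 'b': [22]}
After line 3 (b.extend(a) appends [22, 16]): d = {'a': [22, 16], 'b': [22, 22, 16]}
After line 4: result = d['b'] = [22, 22, 16]

{'a': [22, 16], 'b': [22, 22, 16]}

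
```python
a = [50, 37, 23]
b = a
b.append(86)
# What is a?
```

After line 1: a = [50, 37, 23]
After line 2 (b = a is an alias, same object): a = [50, 37, 23], b = [50, 37, 23]
After line 3 (b.append mutates the shared list): a = [50, 37, 23, 86], b = [50, 37, 23, 86]

[50, 37, 23, 86]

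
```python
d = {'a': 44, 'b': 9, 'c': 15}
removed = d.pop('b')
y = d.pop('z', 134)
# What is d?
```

After line 1: d = {'a': 44, 'b': 9, 'c': 15}
After line 2 (pop 'b' returns 9): d = {'a': 44, 'c': 15}, removed = 9
After line 3 (pop 'z' missing, returns default 134): d = {'a': 44, 'c': 15}, y = 134

{'a': 44, 'c': 15}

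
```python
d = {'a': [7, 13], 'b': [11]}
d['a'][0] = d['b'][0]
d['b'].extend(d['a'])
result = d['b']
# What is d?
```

After line 1: d = {'a': [7, 13], 'b': [11]}
After line 2 (a[0] = b[0] = 11): d = {'a': [11, 13], 'b': [11]}
After line 3 (b.extend(a) appends [11, 13]): d = {'a': [11, 13], 'b': [11, 11, 13]}
After line 4: result = d['b'] = [11, 11, 13]

{'a': [11, 13], 'b': [11, 11, 13]}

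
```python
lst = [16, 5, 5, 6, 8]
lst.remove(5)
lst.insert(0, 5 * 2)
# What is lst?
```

After line 1: lst = [16, 5, 5, 6, 8]
After line 2 (remove first 5): lst = [16, 5, 6, 8]
After line 3 (insert 10 at index 0): lst = [10, 16, 5, 6, 8]

[10, 16, 5, 6, 8]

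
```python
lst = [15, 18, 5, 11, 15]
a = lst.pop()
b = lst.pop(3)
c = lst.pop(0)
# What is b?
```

After line 1: lst = [15, 18, 5, 11, 15]
After line 2 (pop() -> a = 15): lst = [15, 18, 5, 11]
After line 3 (pop(3) -> b = 11): lst = [15, 18, 5]
After line 4 (pop(0) -> c = 15): lst = [18, 5]

11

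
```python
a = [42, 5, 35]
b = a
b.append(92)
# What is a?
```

After line 1: a = [42, 5, 35]
After line 2 (b = a is an alias, same object): a = [42, 5, 35], b = [42, 5, 35]
After line 3 (b.append mutates the shared list): a = [42, 5, 35, 92], b = [42, 5, 35, 92]

[42, 5, 35, 92]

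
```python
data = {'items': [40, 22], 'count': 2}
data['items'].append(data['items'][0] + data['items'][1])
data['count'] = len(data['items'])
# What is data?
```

After line 1: data = {'items': [40, 22], 'count': 2}
After line 2 (append 40 + 22 = 62): data = {'items': [40, 22, 62], 'count': 2}
After line 3 (count = len(items) = 3): data = {'items': [40, 22, 62], 'count': 3}

{'items': [40, 22, 62], 'count': 3}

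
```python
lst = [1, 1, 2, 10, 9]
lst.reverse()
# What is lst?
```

[9, 10, 2, 1, 1]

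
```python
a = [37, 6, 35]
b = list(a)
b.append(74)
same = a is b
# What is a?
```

After line 1: a = [37, 6, 35]
After line 2 (b = list(a) is a shallow copy, new object): a = [37, 6, 35], b = [37, 6, 35]
After line 3 (append only mutates b): a = [37, 6, 35], b = [37, 6, 35, 74]
After line 4 (same = a is b; different objects -> False): same = False

[37, 6, 35]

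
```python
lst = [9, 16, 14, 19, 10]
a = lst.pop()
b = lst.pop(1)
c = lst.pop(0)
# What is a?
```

After line 1: lst = [9, 16, 14, 19, 10]
After line 2 (pop() -> a = 10): lst = [9, 16, 14, 19]
After line 3 (pop(1) -> b = 16): lst = [9, 14, 19]
After line 4 (pop(0) -> c = 9): lst = [14, 19]

10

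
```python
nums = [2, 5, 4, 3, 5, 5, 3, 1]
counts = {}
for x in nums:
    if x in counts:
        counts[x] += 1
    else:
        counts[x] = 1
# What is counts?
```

Initial: counts = {}, nums = [2, 5, 4, 3, 5, 5, 3, 1]
See 2: counts = {2: 1}
See 5: counts = {2: 1, 5: 1}
See 4: counts = {2: 1, 5: 1, 4: 1}
See 3: counts = {2: 1, 5: 1, 4: 1, 3: 1}
See 5: counts = {2: 1, 5: 2, 4: 1, 3: 1}
See 5: counts = {2: 1, 5: 3, 4: 1, 3: 1}
See 3: counts = {2: 1, 5: 3, 4: 1, 3: 2}
See 1: counts = {2: 1, 5: 3, 4: 1, 3: 2, 1: 1}

{2: 1, 5: 3, 4: 1, 3: 2, 1: 1}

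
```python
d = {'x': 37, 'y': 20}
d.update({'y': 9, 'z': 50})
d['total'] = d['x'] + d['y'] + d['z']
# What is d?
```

After line 1: d = {'x': 37, 'y': 20}
After line 2 (y overwritten, z added): d = {'x': 37, 'y': 9, 'z': 50}
After line 3 (total = 37 + 9 + 50 = 96): d = {'x': 37, 'y': 9, 'z': 50, 'total': 96}

{'x': 37, 'y': 9, 'z': 50, 'total': 96}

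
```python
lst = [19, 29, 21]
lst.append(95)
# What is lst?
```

[19, 29, 21, 95]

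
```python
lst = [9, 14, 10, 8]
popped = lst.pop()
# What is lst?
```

[9, 14, 10]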